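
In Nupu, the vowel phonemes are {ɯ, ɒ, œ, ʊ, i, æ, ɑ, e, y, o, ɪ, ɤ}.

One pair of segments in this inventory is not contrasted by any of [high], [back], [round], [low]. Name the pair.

i, ɪ

Both /i/ and /ɪ/ are [+high], [−back], [−round], [−low]. Since the list omits [tense] — which does distinguish the high front unrounded tense vowel from the high front unrounded lax vowel — this pair collapses; all other pairs remain distinct.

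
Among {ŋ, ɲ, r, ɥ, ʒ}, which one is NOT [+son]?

ʒ

/ʒ/ is the voiced postalveolar fricative, which is [-sonorant]; the rest — /ɲ, ɥ, ŋ, r/ — are [+sonorant].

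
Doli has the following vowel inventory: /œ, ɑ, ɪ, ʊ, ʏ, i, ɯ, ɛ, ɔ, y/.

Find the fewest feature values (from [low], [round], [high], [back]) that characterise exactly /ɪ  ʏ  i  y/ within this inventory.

[+high, -back]

Every target segment is [+high], [-back]; each remaining inventory member fails at least one of these. Each conjunct is needed — [-back] alone would also admit /œ, ɛ/; [+high] alone would also admit /ʊ, ɯ/ — and no other single listed feature has exactly this extension, so two is the minimum.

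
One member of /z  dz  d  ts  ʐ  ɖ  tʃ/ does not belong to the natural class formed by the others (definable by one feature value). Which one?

tʃ

/dz, z, ɖ, ʐ, ts, d/ are all [−distributed], but /tʃ/ (voiceless postalveolar affricate) is [+distributed]. No other single segment can be removed to leave a set sharing one feature value that the removed segment lacks, so /tʃ/ is the odd one out.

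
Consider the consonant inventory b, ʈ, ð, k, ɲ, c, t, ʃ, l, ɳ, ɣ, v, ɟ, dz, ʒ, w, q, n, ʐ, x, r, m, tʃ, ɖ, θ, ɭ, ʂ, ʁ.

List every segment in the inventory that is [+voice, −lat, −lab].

ð, ɲ, ɳ, ɣ, ɟ, dz, ʒ, n, ʐ, r, ɖ, ʁ

The [+voice] segments are /b, ð, ɲ, l, ɳ, ɣ, v, ɟ, dz, ʒ, w, n, ʐ, r, m, ɖ, ɭ, ʁ/.
Intersecting with [−lateral] gives /b, ð, ɲ, ɳ, ɣ, v, ɟ, dz, ʒ, w, n, ʐ, r, m, ɖ, ʁ/.
Of those, [−labial] leaves /ð, ɲ, ɳ, ɣ, ɟ, dz, ʒ, n, ʐ, r, ɖ, ʁ/.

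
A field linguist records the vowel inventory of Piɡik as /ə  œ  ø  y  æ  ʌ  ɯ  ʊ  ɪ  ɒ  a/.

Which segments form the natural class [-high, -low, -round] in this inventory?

ə, ʌ

Eliminate segments failing any feature: /œ, ø/ are [+round]; /y, ɯ, ʊ, ɪ/ are [+high]; /æ, ɒ, a/ are [+low]. The remaining /ə, ʌ/ satisfy [-high], [-low], [-round].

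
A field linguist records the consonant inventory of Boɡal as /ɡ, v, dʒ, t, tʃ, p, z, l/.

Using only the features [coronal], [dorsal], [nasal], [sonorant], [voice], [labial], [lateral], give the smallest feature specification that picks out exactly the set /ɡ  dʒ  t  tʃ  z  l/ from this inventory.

Every target segment is [−labial] and no other inventory member is, so one feature is enough.

[−labial]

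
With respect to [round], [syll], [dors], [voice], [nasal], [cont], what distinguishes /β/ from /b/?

/β/ (voiced bilabial fricative) and /b/ (voiced bilabial stop) agree on [−round], [−syllabic], [−dorsal], [+voice], [−nasal]. They differ on [continuant] (/β/ [+], /b/ [−]).

[continuant]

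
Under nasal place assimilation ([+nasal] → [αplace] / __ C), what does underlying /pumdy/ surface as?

The only nasal preceding a consonant is /m/ before /d/. /d/ is [+coronal], so /m/ → /n/, giving [pundy].

[pundy]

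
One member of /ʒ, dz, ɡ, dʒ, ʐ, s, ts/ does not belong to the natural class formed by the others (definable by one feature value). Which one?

ɡ

The remaining segments after removing /ɡ/ share [+strident]; /ɡ/ (voiced velar stop) is [−strident]. For every other candidate removal, the leftover set fails to share any single feature value that the removed segment lacks.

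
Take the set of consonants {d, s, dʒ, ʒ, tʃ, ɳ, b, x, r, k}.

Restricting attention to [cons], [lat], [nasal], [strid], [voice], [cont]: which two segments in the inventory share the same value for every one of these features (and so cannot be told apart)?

d, b

On the given features, /d/ and /b/ have an identical profile: [+consonantal], [−lateral], [−nasal], [−strident], [+voice], [−continuant]. No other two segments in the inventory coincide on all 6 features. (They do differ in [labial] and [coronal], which are not among the given features.)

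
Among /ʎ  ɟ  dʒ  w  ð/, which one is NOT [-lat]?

ʎ

/ɟ, w, ð, dʒ/ are all [-lateral]; /ʎ/ (palatal lateral approximant) is [+lateral].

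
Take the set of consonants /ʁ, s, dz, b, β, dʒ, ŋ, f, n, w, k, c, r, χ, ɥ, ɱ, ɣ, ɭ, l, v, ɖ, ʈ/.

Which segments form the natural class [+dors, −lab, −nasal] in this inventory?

ʁ, k, c, χ, ɣ

Checking each segment against [+dorsal], [−labial], [−nasal]: /ʁ/ (voiced uvular fricative), /k/ (voiceless velar stop), /c/ (voiceless palatal stop), /χ/ (voiceless uvular fricative), /ɣ/ (voiced velar fricative) satisfy every feature; every other segment in the inventory fails at least one.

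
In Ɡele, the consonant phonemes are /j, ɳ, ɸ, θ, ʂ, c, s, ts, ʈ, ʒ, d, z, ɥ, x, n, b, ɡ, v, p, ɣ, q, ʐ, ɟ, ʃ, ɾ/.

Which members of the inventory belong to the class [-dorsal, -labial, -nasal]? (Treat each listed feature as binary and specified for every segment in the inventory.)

Checking each segment against [-dorsal], [-labial], [-nasal]: /θ/ (voiceless dental fricative), /ʂ/ (voiceless retroflex fricative), /s/ (voiceless alveolar fricative), /ts/ (voiceless alveolar affricate), /ʈ/ (voiceless retroflex stop), /ʒ/ (voiced postalveolar fricative), among others, satisfy every feature; every other segment in the inventory fails at least one.

θ, ʂ, s, ts, ʈ, ʒ, d, z, ʐ, ʃ, ɾ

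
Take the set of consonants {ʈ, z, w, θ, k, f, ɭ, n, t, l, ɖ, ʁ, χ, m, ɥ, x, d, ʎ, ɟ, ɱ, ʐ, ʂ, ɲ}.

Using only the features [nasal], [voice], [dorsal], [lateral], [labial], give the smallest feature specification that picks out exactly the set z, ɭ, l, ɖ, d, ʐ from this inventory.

[+voice, -nasal, -dorsal]

Every target segment is [+voice], [-nasal], [-dorsal]; each remaining inventory member fails at least one of these. Each conjunct is needed — [-nasal, -dorsal] alone would also admit /ʈ, θ, f, t, …/; [+voice, -dorsal] alone would also admit /n, m, ɱ/; [+voice, -nasal] alone would also admit /w, ʁ, ɥ, ʎ, …/ — and no other combination of two listed features has exactly this extension, so three is the minimum.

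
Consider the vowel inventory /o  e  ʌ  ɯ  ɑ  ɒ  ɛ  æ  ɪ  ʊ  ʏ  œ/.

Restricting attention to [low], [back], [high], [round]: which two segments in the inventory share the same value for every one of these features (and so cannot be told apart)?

ɛ, e

/ɛ/ (mid front unrounded lax vowel) and /e/ (mid front unrounded tense vowel) are both [−low], [−back], [−high], [−round], so none of the listed features separates them. (They do differ in [tense], which is not among the given features.) Every other pair in the inventory differs on at least one listed feature.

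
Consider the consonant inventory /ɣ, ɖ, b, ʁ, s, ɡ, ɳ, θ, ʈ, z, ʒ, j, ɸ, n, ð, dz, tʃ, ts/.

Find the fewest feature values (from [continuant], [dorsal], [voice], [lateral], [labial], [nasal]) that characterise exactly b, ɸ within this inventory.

[+labial]

The target set is precisely the extension of [+labial] in this inventory.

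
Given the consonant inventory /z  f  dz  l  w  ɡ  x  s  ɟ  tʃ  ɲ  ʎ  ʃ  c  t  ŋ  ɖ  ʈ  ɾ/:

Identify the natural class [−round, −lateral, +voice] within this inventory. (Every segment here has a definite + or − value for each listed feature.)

Among the inventory, the [−round] segments are /z, f, dz, l, ɡ, x, s, ɟ, tʃ, ɲ, ʎ, ʃ, c, t, ŋ, ɖ, ʈ, ɾ/.
Among these, [−lateral] gives /z, f, dz, ɡ, x, s, ɟ, tʃ, ɲ, ʃ, c, t, ŋ, ɖ, ʈ, ɾ/.
Then [+voice] leaves /z, dz, ɡ, ɟ, ɲ, ŋ, ɖ, ɾ/.

z, dz, ɡ, ɟ, ɲ, ŋ, ɖ, ɾ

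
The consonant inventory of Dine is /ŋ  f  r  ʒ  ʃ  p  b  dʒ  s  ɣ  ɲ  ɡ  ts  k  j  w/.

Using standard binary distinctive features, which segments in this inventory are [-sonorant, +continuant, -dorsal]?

Eliminate segments failing any feature: /ŋ, r, ɲ, j, w/ are [+sonorant]; /p, b, dʒ, ɡ, ts, k/ are [-continuant]; /ɣ/ is [+dorsal]. The remaining /f, ʒ, ʃ, s/ satisfy [-sonorant], [+continuant], [-dorsal].

f, ʒ, ʃ, s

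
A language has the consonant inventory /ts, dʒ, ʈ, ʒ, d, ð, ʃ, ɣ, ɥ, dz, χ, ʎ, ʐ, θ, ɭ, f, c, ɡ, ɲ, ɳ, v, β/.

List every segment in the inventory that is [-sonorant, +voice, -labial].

Eliminate segments failing any feature: /ts, ʈ, ʃ, χ, θ, f, c/ are [-voice]; /ɥ, ʎ, ɭ, ɲ, ɳ/ are [+sonorant]; /v, β/ are [+labial]. The remaining /dʒ, ʒ, d, ð, ɣ, dz, ʐ, ɡ/ satisfy [-sonorant], [+voice], [-labial].

dʒ, ʒ, d, ð, ɣ, dz, ʐ, ɡ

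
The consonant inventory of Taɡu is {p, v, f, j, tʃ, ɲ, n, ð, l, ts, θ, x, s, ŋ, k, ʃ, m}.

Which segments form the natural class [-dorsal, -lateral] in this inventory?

First, the [-dorsal] segments are /p, v, f, tʃ, n, ð, l, ts, θ, s, ʃ, m/.
Within that set, [-lateral] leaves /p, v, f, tʃ, n, ð, ts, θ, s, ʃ, m/.

p, v, f, tʃ, n, ð, ts, θ, s, ʃ, m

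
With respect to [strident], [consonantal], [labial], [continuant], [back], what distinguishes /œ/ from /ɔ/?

[back]

/œ/ (mid front rounded lax vowel) and /ɔ/ (mid back rounded lax vowel) agree on [-strident], [-consonantal], [+labial], [+continuant]. They differ on [back] (/œ/ [-], /ɔ/ [+]).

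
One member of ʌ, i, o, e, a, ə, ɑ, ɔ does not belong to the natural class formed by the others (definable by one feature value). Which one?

i

[high] groups all but one: /o, e, ʌ, ə, ɑ, ɔ, a/ share [−high] while /i/ (high front unrounded tense vowel) alone is [+high]. Removing any other segment would not leave a single-feature class that excludes it.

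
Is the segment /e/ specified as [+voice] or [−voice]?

/e/ is the mid front unrounded tense vowel, hence [+voice].

[+voice]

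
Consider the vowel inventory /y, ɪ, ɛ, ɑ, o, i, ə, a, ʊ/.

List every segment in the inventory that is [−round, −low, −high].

ɛ, ə

Checking each segment against [−round], [−low], [−high]: /ɛ/ (mid front unrounded lax vowel), /ə/ (mid central vowel (schwa)) satisfy every feature; every other segment in the inventory fails at least one.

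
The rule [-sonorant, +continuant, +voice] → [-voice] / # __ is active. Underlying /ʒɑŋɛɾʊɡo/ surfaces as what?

[ʃɑŋɛɾʊɡo]

Only the initial segment /ʒ/ is both word-initial and matches the structural description. It is a voiced postalveolar fricative, so [-sonorant, +continuant, +voice] holds; changing it to [-voice] with all other features held fixed yields /ʃ/ (voiceless postalveolar fricative). No other segment meets both the structural description and the environment, so the output is [ʃɑŋɛɾʊɡo].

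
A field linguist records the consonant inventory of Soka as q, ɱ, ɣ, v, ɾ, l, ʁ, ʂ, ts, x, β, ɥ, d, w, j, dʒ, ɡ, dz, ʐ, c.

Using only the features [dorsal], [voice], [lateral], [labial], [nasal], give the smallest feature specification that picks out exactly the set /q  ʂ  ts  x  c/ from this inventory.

[−voice]

The target set is precisely the extension of [−voice] in this inventory.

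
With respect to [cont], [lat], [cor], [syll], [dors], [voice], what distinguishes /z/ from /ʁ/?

/z/ is the voiced alveolar fricative and /ʁ/ is the voiced uvular fricative. Both are [+continuant], [-lateral], [-syllabic], [+voice]. /z/ is [+coronal] while /ʁ/ is [-coronal]; /z/ is [-dorsal] while /ʁ/ is [+dorsal], so the distinguishing features are [coronal], [dorsal].

[coronal], [dorsal]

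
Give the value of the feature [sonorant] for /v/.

[−sonorant]

/v/ is the voiced labiodental fricative. The feature [sonorant] marks segments produced without turbulent airflow (nasals, liquids, glides, vowels); /v/ lacks this property, so it is [−sonorant].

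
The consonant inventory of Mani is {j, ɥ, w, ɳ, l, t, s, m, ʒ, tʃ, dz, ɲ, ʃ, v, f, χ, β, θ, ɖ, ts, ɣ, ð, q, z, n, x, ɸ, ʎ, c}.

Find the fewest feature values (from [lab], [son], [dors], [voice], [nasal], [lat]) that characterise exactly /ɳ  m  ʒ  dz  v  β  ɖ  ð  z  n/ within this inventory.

[+voice, −lat, −dors]

The class [+voice], [−lateral], [−dorsal] has exactly /ɳ, m, ʒ, dz, v, β, ɖ, ð, z, n/ as its extension in this inventory. No smaller conjunction from the listed features achieves this: [−lateral, −dorsal] alone would also admit /t, s, tʃ, ʃ, …/; [+voice, −dorsal] alone would also admit /l/; [+voice, −lateral] alone would also admit /j, ɥ, w, ɲ, …/; and checking the remaining two-feature bundles turns up none with this extension.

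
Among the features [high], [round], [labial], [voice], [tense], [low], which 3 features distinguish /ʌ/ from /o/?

[labial], [round], [tense]

/ʌ/ (mid back unrounded lax vowel) and /o/ (mid back rounded tense vowel) agree on [-high], [+voice], [-low]. They differ on [labial] (/ʌ/ [-], /o/ [+]), [round] (/ʌ/ [-], /o/ [+]), [tense] (/ʌ/ [-], /o/ [+]).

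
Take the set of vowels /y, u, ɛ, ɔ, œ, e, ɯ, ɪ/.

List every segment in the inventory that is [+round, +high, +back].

u

Eliminate segments failing any feature: /y/ is [-back]; /ɛ, e, ɯ, ɪ/ are [-round]; /ɔ, œ/ are [-high]. The remaining /u/ satisfy [+round], [+high], [+back].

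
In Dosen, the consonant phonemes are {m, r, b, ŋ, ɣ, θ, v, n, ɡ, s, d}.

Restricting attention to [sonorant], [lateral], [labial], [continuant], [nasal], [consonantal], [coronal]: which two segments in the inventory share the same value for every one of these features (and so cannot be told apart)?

/s/ (voiceless alveolar fricative) and /θ/ (voiceless dental fricative) are both [-sonorant], [-lateral], [-labial], [+continuant], [-nasal], [+consonantal], [+coronal], so none of the listed features separates them. (They do differ in [strident] and [distributed], which are not among the given features.) Every other pair in the inventory differs on at least one listed feature.

s, θ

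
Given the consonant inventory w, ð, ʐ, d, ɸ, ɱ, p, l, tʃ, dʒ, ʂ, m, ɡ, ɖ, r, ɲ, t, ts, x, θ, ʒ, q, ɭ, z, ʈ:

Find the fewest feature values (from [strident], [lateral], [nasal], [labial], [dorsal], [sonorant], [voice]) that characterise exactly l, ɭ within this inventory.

/l, ɭ/ are exactly the [+lateral] segments in the inventory, so a single feature suffices.

[+lateral]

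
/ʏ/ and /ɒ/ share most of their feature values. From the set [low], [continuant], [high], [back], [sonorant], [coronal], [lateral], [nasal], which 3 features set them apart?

[high], [low], [back]

/ʏ/ (high front rounded lax vowel) and /ɒ/ (low back rounded vowel) agree on [+continuant], [+sonorant], [-coronal], [-lateral], [-nasal]. They differ on [high] (/ʏ/ [+], /ɒ/ [-]), [low] (/ʏ/ [-], /ɒ/ [+]), [back] (/ʏ/ [-], /ɒ/ [+]).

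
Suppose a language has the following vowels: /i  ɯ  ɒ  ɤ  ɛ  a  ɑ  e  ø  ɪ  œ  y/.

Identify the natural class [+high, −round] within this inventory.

Eliminate segments failing any feature: /ɒ, ɤ, ɛ, a, ɑ, e, ø, œ/ are [−high]; /y/ is [+round]. The remaining /i, ɯ, ɪ/ satisfy [+high], [−round].

i, ɯ, ɪ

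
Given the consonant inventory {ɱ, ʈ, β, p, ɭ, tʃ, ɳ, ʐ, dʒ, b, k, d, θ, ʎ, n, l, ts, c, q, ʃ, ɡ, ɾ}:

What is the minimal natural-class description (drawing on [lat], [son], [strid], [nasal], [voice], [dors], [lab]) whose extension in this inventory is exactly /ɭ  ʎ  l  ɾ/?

The class [+sonorant], [−nasal] has exactly /ɭ, ʎ, l, ɾ/ as its extension in this inventory. No smaller conjunction from the listed features achieves this: [−nasal] alone would also admit /ʈ, β, p, tʃ, …/; [+sonorant] alone would also admit /ɱ, ɳ, n/; and checking the remaining single features turns up none with this extension.

[+son, −nasal]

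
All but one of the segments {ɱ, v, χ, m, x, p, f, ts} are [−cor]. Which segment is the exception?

ts

/ts/ is the voiceless alveolar affricate, which is [+coronal]; the rest — /f, p, χ, ɱ, x, m, v/ — are [−coronal].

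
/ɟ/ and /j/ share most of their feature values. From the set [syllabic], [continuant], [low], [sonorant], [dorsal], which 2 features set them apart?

/ɟ/ (voiced palatal stop) and /j/ (palatal glide) agree on [−syllabic], [−low], [+dorsal]. They differ on [sonorant] (/ɟ/ [−], /j/ [+]), [continuant] (/ɟ/ [−], /j/ [+]).

[sonorant], [continuant]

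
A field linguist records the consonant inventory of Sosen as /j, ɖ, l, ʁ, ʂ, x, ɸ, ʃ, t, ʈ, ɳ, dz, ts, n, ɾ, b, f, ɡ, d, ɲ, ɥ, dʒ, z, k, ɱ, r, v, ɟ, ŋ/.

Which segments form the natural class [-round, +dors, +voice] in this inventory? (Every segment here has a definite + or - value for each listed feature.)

Among the inventory, the [-round] segments are /j, ɖ, l, ʁ, ʂ, x, ɸ, ʃ, t, ʈ, ɳ, dz, ts, n, ɾ, b, f, ɡ, d, ɲ, dʒ, z, k, ɱ, r, v, ɟ, ŋ/.
Then [+dorsal] gives /j, ʁ, x, ɡ, ɲ, k, ɟ, ŋ/.
Then [+voice] leaves /j, ʁ, ɡ, ɲ, ɟ, ŋ/.

j, ʁ, ɡ, ɲ, ɟ, ŋ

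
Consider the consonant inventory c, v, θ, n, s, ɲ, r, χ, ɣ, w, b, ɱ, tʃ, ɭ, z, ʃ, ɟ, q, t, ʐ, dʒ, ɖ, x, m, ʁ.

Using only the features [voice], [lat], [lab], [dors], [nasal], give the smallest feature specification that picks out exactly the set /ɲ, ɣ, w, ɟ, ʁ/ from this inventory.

[+voice, +dors]

/ɲ, ɣ, w, ɟ, ʁ/ are all [+voice], [+dorsal], and no other segment in the inventory matches both values. Dropping any one of them over-generates: [+dorsal] alone would also admit /c, χ, q, x/; [+voice] alone would also admit /v, n, r, b, …/. No other single listed feature picks out exactly this set either, so fewer than two features will not do.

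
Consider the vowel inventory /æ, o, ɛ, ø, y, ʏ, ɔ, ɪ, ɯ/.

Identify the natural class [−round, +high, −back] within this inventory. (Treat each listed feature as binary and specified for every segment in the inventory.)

ɪ

The [−round] segments are /æ, ɛ, ɪ, ɯ/.
Of those, [+high] gives /ɪ, ɯ/.
Of those, [−back] leaves /ɪ/.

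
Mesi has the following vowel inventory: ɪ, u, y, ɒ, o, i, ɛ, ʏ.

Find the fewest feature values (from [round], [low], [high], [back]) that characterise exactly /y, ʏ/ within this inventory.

[−back, +round]

Every target segment is [−back], [+round]; each remaining inventory member fails at least one of these. Each conjunct is needed — [+round] alone would also admit /u, ɒ, o/; [−back] alone would also admit /ɪ, i, ɛ/ — and no other single listed feature has exactly this extension, so two is the minimum.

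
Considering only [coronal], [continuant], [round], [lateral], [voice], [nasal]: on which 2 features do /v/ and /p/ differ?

[voice], [continuant]

The two segments share [−coronal], [−round], [−lateral], [−nasal]. The only features from the list on which they differ: /v/ is [+voice] while /p/ is [−voice]; /v/ is [+continuant] while /p/ is [−continuant].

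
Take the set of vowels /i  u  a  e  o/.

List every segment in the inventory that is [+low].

The [+low] segments here are /a/; the remaining /i, u, e, o/ are [−low].

a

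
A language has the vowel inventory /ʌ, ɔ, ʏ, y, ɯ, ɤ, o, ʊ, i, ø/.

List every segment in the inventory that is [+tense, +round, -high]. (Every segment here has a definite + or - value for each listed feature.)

o, ø

First, the [+tense] segments are /y, ɯ, ɤ, o, i, ø/.
Then [+round] gives /y, o, ø/.
Among these, [-high] leaves /o, ø/.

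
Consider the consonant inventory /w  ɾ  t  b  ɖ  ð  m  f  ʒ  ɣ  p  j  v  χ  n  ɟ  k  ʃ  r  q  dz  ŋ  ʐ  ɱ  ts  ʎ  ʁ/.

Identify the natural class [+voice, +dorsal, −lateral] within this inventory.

w, ɣ, j, ɟ, ŋ, ʁ

Eliminate segments failing any feature: /ɾ, b, ɖ, ð, m, ʒ, v, n, r, dz, ʐ, ɱ/ are [−dorsal]; /t, f, p, χ, k, ʃ, q, ts/ are [−voice]; /ʎ/ is [+lateral]. The remaining /w, ɣ, j, ɟ, ŋ, ʁ/ satisfy [+voice], [+dorsal], [−lateral].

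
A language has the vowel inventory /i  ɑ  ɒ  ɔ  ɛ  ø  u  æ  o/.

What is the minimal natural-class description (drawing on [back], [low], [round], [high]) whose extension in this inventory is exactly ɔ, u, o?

The class [−low], [+back] has exactly /ɔ, u, o/ as its extension in this inventory. No smaller conjunction from the listed features achieves this: [+back] alone would also admit /ɑ, ɒ/; [−low] alone would also admit /i, ɛ, ø/; and checking the remaining single features turns up none with this extension.

[−low, +back]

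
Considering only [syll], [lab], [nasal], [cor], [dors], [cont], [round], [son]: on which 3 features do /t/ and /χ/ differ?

/t/ is the voiceless alveolar stop and /χ/ is the voiceless uvular fricative. Both are [-syllabic], [-labial], [-nasal], [-round], [-sonorant]. /t/ is [-continuant] while /χ/ is [+continuant]; /t/ is [+coronal] while /χ/ is [-coronal]; /t/ is [-dorsal] while /χ/ is [+dorsal], so the distinguishing features are [continuant], [coronal], [dorsal].

[continuant], [coronal], [dorsal]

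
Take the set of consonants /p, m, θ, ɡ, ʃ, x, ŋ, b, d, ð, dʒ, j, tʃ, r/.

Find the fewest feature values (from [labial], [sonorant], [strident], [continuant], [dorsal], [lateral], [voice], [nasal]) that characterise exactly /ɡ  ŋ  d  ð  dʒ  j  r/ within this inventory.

[+voice, -labial]

/ɡ, ŋ, d, ð, dʒ, j, r/ are all [+voice], [-labial], and no other segment in the inventory matches both values. Dropping any one of them over-generates: [-labial] alone would also admit /θ, ʃ, x, tʃ/; [+voice] alone would also admit /m, b/. No other single listed feature picks out exactly this set either, so fewer than two features will not do.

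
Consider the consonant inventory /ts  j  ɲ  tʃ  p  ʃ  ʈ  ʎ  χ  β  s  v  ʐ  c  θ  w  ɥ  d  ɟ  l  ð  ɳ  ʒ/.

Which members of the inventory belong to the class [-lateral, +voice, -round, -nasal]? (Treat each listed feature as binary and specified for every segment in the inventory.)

Checking each segment against [-lateral], [+voice], [-round], [-nasal]: /j/ (palatal glide), /β/ (voiced bilabial fricative), /v/ (voiced labiodental fricative), /ʐ/ (voiced retroflex fricative), /d/ (voiced alveolar stop), /ɟ/ (voiced palatal stop), among others, satisfy every feature; every other segment in the inventory fails at least one.

j, β, v, ʐ, d, ɟ, ð, ʒ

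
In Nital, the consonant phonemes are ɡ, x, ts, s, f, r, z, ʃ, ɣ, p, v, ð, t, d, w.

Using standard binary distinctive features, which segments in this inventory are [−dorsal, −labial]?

ts, s, r, z, ʃ, ð, t, d

Eliminate segments failing any feature: /ɡ, x, ɣ, w/ are [+dorsal]; /f, p, v/ are [+labial]. The remaining /ts, s, r, z, ʃ, ð, t, d/ satisfy [−dorsal], [−labial].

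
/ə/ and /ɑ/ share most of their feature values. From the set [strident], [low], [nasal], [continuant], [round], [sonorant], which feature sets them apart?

[low]

The two segments share [−strident], [−nasal], [+continuant], [−round], [+sonorant]. The only feature from the list on which they differ: /ə/ is [−low] while /ɑ/ is [+low].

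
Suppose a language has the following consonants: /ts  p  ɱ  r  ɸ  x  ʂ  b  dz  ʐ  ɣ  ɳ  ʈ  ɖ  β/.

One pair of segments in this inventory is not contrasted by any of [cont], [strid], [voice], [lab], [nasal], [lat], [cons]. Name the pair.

On the given features, /r/ and /ɣ/ have an identical profile: [+continuant], [−strident], [+voice], [−labial], [−nasal], [−lateral], [+consonantal]. No other two segments in the inventory coincide on all 7 features. (They do differ in [sonorant], [coronal] and [dorsal], which are not among the given features.)

r, ɣ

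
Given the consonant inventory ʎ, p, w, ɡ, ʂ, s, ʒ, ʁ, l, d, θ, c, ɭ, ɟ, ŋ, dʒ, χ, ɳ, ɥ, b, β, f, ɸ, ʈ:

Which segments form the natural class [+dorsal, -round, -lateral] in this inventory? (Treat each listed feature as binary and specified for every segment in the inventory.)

ɡ, ʁ, c, ɟ, ŋ, χ

Checking each segment against [+dorsal], [-round], [-lateral]: /ɡ/ (voiced velar stop), /ʁ/ (voiced uvular fricative), /c/ (voiceless palatal stop), /ɟ/ (voiced palatal stop), /ŋ/ (velar nasal), /χ/ (voiceless uvular fricative) satisfy every feature; every other segment in the inventory fails at least one.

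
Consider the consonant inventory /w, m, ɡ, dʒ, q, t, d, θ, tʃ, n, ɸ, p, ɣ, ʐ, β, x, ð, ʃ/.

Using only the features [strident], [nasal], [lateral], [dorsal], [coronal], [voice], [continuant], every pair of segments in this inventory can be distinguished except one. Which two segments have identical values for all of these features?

On the given features, /ɣ/ and /w/ have an identical profile: [-strident], [-nasal], [-lateral], [+dorsal], [-coronal], [+voice], [+continuant]. No other two segments in the inventory coincide on all 7 features. (They do differ in [sonorant], [labial] and [round], which are not among the given features.)

ɣ, w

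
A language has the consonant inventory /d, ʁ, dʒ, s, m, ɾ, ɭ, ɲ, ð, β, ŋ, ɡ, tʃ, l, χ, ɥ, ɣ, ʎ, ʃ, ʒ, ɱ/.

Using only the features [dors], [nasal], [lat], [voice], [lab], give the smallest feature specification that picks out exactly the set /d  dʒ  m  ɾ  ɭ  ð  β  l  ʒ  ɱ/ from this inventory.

[+voice, −dors]

The class [+voice], [−dorsal] has exactly /d, dʒ, m, ɾ, ɭ, ð, β, l, ʒ, ɱ/ as its extension in this inventory. No smaller conjunction from the listed features achieves this: [−dorsal] alone would also admit /s, tʃ, ʃ/; [+voice] alone would also admit /ʁ, ɲ, ŋ, ɡ, …/; and checking the remaining single features turns up none with this extension.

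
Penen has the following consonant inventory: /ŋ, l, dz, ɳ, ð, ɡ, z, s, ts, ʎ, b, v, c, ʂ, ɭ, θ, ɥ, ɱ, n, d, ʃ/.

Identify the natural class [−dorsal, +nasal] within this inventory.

Eliminate segments failing any feature: /ŋ, ɡ, ʎ, c, ɥ/ are [+dorsal]; /l, dz, ð, z, s, ts, b, v, ʂ, ɭ, θ, d, ʃ/ are [−nasal]. The remaining /ɳ, ɱ, n/ satisfy [−dorsal], [+nasal].

ɳ, ɱ, n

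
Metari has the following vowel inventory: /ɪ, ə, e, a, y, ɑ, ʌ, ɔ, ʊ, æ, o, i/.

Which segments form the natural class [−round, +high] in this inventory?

ɪ, i

Among the inventory, the [−round] segments are /ɪ, ə, e, a, ɑ, ʌ, æ, i/.
Among these, [+high] leaves /ɪ, i/.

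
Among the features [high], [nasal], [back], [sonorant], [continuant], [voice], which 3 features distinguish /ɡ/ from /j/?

The two segments share [+high], [-nasal], [+voice]. The only features from the list on which they differ: /ɡ/ is [-sonorant] while /j/ is [+sonorant]; /ɡ/ is [-continuant] while /j/ is [+continuant]; /ɡ/ is [+back] while /j/ is [-back].

[sonorant], [continuant], [back]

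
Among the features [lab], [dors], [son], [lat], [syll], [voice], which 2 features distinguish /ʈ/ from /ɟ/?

[voice], [dorsal]

/ʈ/ is the voiceless retroflex stop and /ɟ/ is the voiced palatal stop. Both are [-labial], [-sonorant], [-lateral], [-syllabic]. /ʈ/ is [-voice] while /ɟ/ is [+voice]; /ʈ/ is [-dorsal] while /ɟ/ is [+dorsal], so the distinguishing features are [voice], [dorsal].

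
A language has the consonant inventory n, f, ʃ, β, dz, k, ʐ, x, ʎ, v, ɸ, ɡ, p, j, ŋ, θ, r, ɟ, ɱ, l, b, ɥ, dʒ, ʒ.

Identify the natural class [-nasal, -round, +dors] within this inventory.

Among the inventory, the [-nasal] segments are /f, ʃ, β, dz, k, ʐ, x, ʎ, v, ɸ, ɡ, p, j, θ, r, ɟ, l, b, ɥ, dʒ, ʒ/.
Intersecting with [-round] gives /f, ʃ, β, dz, k, ʐ, x, ʎ, v, ɸ, ɡ, p, j, θ, r, ɟ, l, b, dʒ, ʒ/.
Within that set, [+dorsal] leaves /k, x, ʎ, ɡ, j, ɟ/.

k, x, ʎ, ɡ, j, ɟ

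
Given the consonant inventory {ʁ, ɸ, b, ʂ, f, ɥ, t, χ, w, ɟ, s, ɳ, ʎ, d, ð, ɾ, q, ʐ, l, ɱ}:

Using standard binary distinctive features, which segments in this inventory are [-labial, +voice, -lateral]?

ʁ, ɟ, ɳ, d, ð, ɾ, ʐ

Checking each segment against [-labial], [+voice], [-lateral]: /ʁ/ (voiced uvular fricative), /ɟ/ (voiced palatal stop), /ɳ/ (retroflex nasal), /d/ (voiced alveolar stop), /ð/ (voiced dental fricative), /ɾ/ (alveolar tap), among others, satisfy every feature; every other segment in the inventory fails at least one.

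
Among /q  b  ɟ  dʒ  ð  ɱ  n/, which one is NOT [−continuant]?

Every segment except /ð/ is [−continuant]. /ð/ (voiced dental fricative) is [+continuant], so it is the exception.

ð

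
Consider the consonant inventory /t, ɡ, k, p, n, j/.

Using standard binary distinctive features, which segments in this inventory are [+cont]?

j

The feature [continuant] marks segments produced without complete oral closure. In this inventory /j/ has that property, so it is [+continuant]; /t, ɡ, k, p, n/ are [−continuant].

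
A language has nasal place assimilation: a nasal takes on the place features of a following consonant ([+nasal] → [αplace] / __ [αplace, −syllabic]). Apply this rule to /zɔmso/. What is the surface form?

/m/ sits before the [+coronal] consonant /s/, so it takes on [+coronal] and surfaces as /n/. The rest of the form is unaffected: [zɔnso].

[zɔnso]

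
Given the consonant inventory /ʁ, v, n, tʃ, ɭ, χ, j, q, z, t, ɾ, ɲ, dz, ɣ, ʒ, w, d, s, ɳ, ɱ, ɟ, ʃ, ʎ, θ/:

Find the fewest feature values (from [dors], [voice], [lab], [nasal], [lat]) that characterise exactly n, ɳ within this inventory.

/n, ɳ/ are all [+nasal], [−labial], [−dorsal], and no other segment in the inventory matches all three values. Dropping any one of them over-generates: [−labial, −dorsal] alone would also admit /tʃ, ɭ, z, t, …/; [+nasal, −dorsal] alone would also admit /ɱ/; [+nasal, −labial] alone would also admit /ɲ/. No other combination of two listed features picks out exactly this set either, so fewer than three features will not do.

[+nasal, −lab, −dors]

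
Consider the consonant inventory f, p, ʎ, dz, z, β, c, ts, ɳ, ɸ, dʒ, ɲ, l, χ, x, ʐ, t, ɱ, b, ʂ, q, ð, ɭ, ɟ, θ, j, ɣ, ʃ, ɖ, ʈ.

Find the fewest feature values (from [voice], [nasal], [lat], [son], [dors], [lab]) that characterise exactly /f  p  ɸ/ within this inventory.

/f, p, ɸ/ are all [-voice], [+labial], and no other segment in the inventory matches both values. Dropping any one of them over-generates: [+labial] alone would also admit /β, ɱ, b/; [-voice] alone would also admit /c, ts, χ, x, …/. No other single listed feature picks out exactly this set either, so fewer than two features will not do.

[-voice, +lab]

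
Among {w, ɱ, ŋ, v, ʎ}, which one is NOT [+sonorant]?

v

/v/ is the voiced labiodental fricative, which is [-sonorant]; the rest — /ɱ, ŋ, ʎ, w/ — are [+sonorant].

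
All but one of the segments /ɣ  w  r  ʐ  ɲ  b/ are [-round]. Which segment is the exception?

/w/ is the labial-velar glide, which is [+round]; the rest — /r, ɲ, ɣ, ʐ, b/ — are [-round].

w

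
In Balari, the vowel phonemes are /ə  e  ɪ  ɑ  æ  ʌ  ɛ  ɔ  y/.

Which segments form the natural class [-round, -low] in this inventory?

Among the inventory, the [-round] segments are /ə, e, ɪ, ɑ, æ, ʌ, ɛ/.
Then [-low] leaves /ə, e, ɪ, ʌ, ɛ/.

ə, e, ɪ, ʌ, ɛ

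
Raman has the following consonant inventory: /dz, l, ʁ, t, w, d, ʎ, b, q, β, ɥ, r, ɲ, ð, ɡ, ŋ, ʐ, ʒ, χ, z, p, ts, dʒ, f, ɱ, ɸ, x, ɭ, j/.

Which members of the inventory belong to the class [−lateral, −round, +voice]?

dz, ʁ, d, b, β, r, ɲ, ð, ɡ, ŋ, ʐ, ʒ, z, dʒ, ɱ, j

Checking each segment against [−lateral], [−round], [+voice]: /dz/ (voiced alveolar affricate), /ʁ/ (voiced uvular fricative), /d/ (voiced alveolar stop), /b/ (voiced bilabial stop), /β/ (voiced bilabial fricative), /r/ (alveolar trill), among others, satisfy every feature; every other segment in the inventory fails at least one.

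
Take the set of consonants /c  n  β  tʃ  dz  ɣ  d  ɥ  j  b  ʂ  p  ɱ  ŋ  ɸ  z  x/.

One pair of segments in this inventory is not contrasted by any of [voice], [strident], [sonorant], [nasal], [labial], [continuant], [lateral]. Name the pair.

ŋ, n

On the given features, /ŋ/ and /n/ have an identical profile: [+voice], [−strident], [+sonorant], [+nasal], [−labial], [−continuant], [−lateral]. No other two segments in the inventory coincide on all 7 features. (They do differ in [coronal] and [dorsal], which are not among the given features.)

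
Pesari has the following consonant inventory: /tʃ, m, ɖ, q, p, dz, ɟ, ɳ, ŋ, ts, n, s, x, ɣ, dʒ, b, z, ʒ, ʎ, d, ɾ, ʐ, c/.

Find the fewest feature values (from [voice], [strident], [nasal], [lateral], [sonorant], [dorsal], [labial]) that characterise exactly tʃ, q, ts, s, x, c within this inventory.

[-voice, -labial]

Every target segment is [-voice], [-labial]; each remaining inventory member fails at least one of these. Each conjunct is needed — [-labial] alone would also admit /ɖ, dz, ɟ, ɳ, …/; [-voice] alone would also admit /p/ — and no other single listed feature has exactly this extension, so two is the minimum.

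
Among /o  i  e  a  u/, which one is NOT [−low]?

a

/a/ is the low unrounded vowel, which is [+low]; the rest — /i, o, e, u/ — are [−low].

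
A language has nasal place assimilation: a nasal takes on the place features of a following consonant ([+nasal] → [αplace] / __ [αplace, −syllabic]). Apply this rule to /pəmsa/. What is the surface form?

[pənsa]

In /pəmsa/, the nasal /m/ precedes /s/, which is [+coronal]. The nasal assimilates in place, becoming the [+coronal] nasal /n/. The surface form is [pənsa].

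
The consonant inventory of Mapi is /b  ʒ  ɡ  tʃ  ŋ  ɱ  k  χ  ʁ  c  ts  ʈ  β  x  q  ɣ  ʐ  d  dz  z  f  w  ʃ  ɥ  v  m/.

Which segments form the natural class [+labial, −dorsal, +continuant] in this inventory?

Eliminate segments failing any feature: /b, ɱ, m/ are [−continuant]; /ʒ, ɡ, tʃ, ŋ, k, χ, ʁ, c, ts, ʈ, x, q, ɣ, ʐ, d, dz, z, ʃ/ are [−labial]; /w, ɥ/ are [+dorsal]. The remaining /β, f, v/ satisfy [+labial], [−dorsal], [+continuant].

β, f, v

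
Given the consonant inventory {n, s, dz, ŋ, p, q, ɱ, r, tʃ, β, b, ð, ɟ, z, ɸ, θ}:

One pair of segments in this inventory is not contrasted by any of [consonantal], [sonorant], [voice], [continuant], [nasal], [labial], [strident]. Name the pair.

On the given features, /ŋ/ and /n/ have an identical profile: [+consonantal], [+sonorant], [+voice], [−continuant], [+nasal], [−labial], [−strident]. No other two segments in the inventory coincide on all 7 features. (They do differ in [coronal] and [dorsal], which are not among the given features.)

ŋ, n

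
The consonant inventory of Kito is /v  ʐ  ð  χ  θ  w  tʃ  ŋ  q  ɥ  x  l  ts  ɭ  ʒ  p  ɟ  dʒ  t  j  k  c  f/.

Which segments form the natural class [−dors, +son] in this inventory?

Eliminate segments failing any feature: /v, ʐ, ð, θ, tʃ, ts, ʒ, p, dʒ, t, f/ are [−sonorant]; /χ, w, ŋ, q, ɥ, x, ɟ, j, k, c/ are [+dorsal]. The remaining /l, ɭ/ satisfy [−dorsal], [+sonorant].

l, ɭ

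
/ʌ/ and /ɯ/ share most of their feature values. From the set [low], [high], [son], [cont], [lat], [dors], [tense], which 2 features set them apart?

[high], [tense]

The two segments share [−low], [+sonorant], [+continuant], [−lateral], [+dorsal]. The only features from the list on which they differ: /ʌ/ is [−high] while /ɯ/ is [+high]; /ʌ/ is [−tense] while /ɯ/ is [+tense].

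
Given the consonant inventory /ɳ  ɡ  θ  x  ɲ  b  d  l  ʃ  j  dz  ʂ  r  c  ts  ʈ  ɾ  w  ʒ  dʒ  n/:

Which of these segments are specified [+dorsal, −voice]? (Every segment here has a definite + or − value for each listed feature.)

Checking each segment against [+dorsal], [−voice]: /x/ (voiceless velar fricative), /c/ (voiceless palatal stop) satisfy every feature; every other segment in the inventory fails at least one.

x, c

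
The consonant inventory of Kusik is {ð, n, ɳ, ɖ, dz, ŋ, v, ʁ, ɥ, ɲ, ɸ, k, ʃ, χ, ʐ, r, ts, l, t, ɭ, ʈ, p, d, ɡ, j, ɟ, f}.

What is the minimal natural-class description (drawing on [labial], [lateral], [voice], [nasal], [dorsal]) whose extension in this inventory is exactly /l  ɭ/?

Every target segment is [+lateral] and no other inventory member is, so one feature is enough.

[+lateral]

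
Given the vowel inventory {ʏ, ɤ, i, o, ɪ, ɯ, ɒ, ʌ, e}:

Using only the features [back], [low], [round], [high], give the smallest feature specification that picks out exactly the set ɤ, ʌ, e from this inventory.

[-high, -round]

/ɤ, ʌ, e/ are all [-high], [-round], and no other segment in the inventory matches both values. Dropping any one of them over-generates: [-round] alone would also admit /i, ɪ, ɯ/; [-high] alone would also admit /o, ɒ/. No other single listed feature picks out exactly this set either, so fewer than two features will not do.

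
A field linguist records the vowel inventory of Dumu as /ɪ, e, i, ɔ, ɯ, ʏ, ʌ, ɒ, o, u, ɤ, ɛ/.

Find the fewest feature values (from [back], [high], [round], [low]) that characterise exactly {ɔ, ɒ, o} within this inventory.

[−high, +round]

The class [−high], [+round] has exactly /ɔ, ɒ, o/ as its extension in this inventory. No smaller conjunction from the listed features achieves this: [+round] alone would also admit /ʏ, u/; [−high] alone would also admit /e, ʌ, ɤ, ɛ/; and checking the remaining single features turns up none with this extension.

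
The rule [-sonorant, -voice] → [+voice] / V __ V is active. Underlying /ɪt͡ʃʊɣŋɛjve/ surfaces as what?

The only segment in the rule's environment that also matches [-sonorant, -voice] is /t͡ʃ/. Applying [+voice] turns the voiceless postalveolar affricate into /d͡ʒ/ (voiced postalveolar affricate), giving [ɪd͡ʒʊɣŋɛjve].

[ɪd͡ʒʊɣŋɛjve]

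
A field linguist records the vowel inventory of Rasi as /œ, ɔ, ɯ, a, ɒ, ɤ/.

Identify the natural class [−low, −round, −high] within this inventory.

Eliminate segments failing any feature: /œ, ɔ/ are [+round]; /ɯ/ is [+high]; /a, ɒ/ are [+low]. The remaining /ɤ/ satisfy [−low], [−round], [−high].

ɤ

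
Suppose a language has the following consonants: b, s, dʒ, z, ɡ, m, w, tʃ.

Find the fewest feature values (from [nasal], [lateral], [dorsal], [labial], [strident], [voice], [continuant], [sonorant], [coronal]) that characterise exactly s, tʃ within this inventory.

[-voice]

The target set is precisely the extension of [-voice] in this inventory.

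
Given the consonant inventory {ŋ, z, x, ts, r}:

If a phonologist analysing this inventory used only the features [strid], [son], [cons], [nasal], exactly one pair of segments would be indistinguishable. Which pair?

ts, z

Both /ts/ and /z/ are [+strident], [−sonorant], [+consonantal], [−nasal]. Since the list omits [voice] and [continuant] — which do distinguish the voiceless alveolar affricate from the voiced alveolar fricative — this pair collapses; all other pairs remain distinct.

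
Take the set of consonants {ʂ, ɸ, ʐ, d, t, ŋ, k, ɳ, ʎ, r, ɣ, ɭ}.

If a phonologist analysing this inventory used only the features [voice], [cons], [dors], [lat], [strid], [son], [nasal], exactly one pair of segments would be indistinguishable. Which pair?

Both /t/ and /ɸ/ are [-voice], [+consonantal], [-dorsal], [-lateral], [-strident], [-sonorant], [-nasal]. Since the list omits [continuant], [labial] and [coronal] — which do distinguish the voiceless alveolar stop from the voiceless bilabial fricative — this pair collapses; all other pairs remain distinct.

t, ɸ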